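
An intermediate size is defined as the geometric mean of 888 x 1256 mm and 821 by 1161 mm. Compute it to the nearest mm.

Short side: √(888 · 821) = √729048 ≈ 853.8 → 854 mm
Long side: √(1256 · 1161) = √1458216 ≈ 1207.6 → 1208 mm

854 × 1208 mm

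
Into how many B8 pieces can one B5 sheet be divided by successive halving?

8

Each ISO step halves the sheet: 1 × B5 → 2 × B6 → 4 × B7 → 8 × B8
From B5 to B8 is 3 halving steps: 2^3 = 8.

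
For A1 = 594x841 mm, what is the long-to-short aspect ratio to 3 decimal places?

1.416

841 / 594 = 1.416
ISO 216 targets √2 ≈ 1.414; the +0.002 deviation is from mm rounding.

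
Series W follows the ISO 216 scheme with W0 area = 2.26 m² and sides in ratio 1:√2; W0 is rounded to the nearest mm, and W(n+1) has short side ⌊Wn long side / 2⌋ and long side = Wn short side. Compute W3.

447 × 632 mm

Let W0's short side be w mm. w · w√2 = 2.26 m² = 2,260,000 mm², so w ≈ 1264.1 mm and w√2 ≈ 1787.8 mm → W0 = 1264 × 1788 mm.
W1: ⌊1788/2⌋ × 1264 = 894 × 1264 mm
W2: ⌊1264/2⌋ × 894 = 632 × 894 mm
W3: ⌊894/2⌋ × 632 = 447 × 632 mm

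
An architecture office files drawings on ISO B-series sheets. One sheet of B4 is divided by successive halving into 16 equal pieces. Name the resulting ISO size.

B8

16 = 2^4, so 4 halving steps.
B4 → B5 → … → B8 after 4 steps.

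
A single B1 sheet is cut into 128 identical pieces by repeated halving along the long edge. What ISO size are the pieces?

128 = 2^7, so 7 halving steps.
B1 → B2 → … → B8 after 7 steps.

B8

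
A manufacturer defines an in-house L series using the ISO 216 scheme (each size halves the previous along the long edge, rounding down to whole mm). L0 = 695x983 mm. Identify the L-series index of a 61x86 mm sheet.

L7

L0: 695 × 983 mm
L1: 491 × 695 mm
L2: 347 × 491 mm
L3: 245 × 347 mm
L4: 173 × 245 mm
L5: 122 × 173 mm
L6: 86 × 122 mm
L7: 61 × 86 mm
L8: 43 × 61 mm
→ matches L7.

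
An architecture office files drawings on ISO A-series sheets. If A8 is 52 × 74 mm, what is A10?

A9: ⌊74/2⌋ × 52 = 37 × 52 mm
A10: ⌊52/2⌋ × 37 = 26 × 37 mm

26 × 37 mm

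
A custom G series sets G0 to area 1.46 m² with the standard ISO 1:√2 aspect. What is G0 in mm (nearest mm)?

1016 × 1437 mm

Let the short side be w mm. Then w · w√2 = 1.46 m² = 1,460,000 mm².
w² = 1,460,000/√2, so w ≈ 1016.1 mm; long side = w√2 ≈ 1436.9 mm.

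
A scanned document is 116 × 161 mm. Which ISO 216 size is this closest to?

C6 (114 × 162 mm)

Aspect ratio 161/116 ≈ 1.388 (ISO target is √2 ≈ 1.414).
In the C-series (envelope sizes, between A and B): C6 = 114 × 162 mm.
Off by 3 mm total — nearest standard size.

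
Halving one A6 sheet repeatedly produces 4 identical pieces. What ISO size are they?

A8

4 = 2^2, so 2 halving steps.
A6 → A7 → … → A8 after 2 steps.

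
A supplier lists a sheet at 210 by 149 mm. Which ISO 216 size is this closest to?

Aspect ratio 210/149 ≈ 1.409 — close to the ISO √2 ≈ 1.414.
In the A-series (A0 area = 1 m²): A5 = 148 × 210 mm.
Off by 1 mm total — nearest standard size.

A5 (148 × 210 mm)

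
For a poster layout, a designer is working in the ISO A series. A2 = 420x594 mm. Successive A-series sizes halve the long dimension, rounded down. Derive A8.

A3: ⌊594/2⌋ × 420 = 297 × 420 mm
A4: ⌊420/2⌋ × 297 = 210 × 297 mm
A5: ⌊297/2⌋ × 210 = 148 × 210 mm
A6: ⌊210/2⌋ × 148 = 105 × 148 mm
A7: ⌊148/2⌋ × 105 = 74 × 105 mm
A8: ⌊105/2⌋ × 74 = 52 × 74 mm

52 × 74 mm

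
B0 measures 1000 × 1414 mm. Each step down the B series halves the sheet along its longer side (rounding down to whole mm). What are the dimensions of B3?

353 × 500 mm

B1: ⌊1414/2⌋ × 1000 = 707 × 1000 mm
B2: ⌊1000/2⌋ × 707 = 500 × 707 mm
B3: ⌊707/2⌋ × 500 = 353 × 500 mm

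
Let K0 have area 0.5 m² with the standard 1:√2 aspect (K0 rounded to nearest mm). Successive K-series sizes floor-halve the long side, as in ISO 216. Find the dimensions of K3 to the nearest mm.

210 × 297 mm

Let K0's short side be w mm. w · w√2 = 0.5 m² = 500,000 mm², so w ≈ 594.6 mm and w√2 ≈ 840.9 mm → K0 = 595 × 841 mm.
K1: ⌊841/2⌋ × 595 = 420 × 595 mm
K2: ⌊595/2⌋ × 420 = 297 × 420 mm
K3: ⌊420/2⌋ × 297 = 210 × 297 mm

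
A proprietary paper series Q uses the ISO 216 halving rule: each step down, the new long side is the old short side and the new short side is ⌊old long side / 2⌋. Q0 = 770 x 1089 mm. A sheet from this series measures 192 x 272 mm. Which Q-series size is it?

Q4

Q0: 770 × 1089 mm
Q1: 544 × 770 mm
Q2: 385 × 544 mm
Q3: 272 × 385 mm
Q4: 192 × 272 mm
Q5: 136 × 192 mm
→ matches Q4.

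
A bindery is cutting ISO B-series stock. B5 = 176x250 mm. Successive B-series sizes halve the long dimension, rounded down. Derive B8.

62 × 88 mm

B6: ⌊250/2⌋ × 176 = 125 × 176 mm
B7: ⌊176/2⌋ × 125 = 88 × 125 mm
B8: ⌊125/2⌋ × 88 = 62 × 88 mm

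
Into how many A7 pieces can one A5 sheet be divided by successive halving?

4

Each ISO step halves the sheet: 1 × A5 → 2 × A6 → 4 × A7
From A5 to A7 is 2 halving steps: 2^2 = 4.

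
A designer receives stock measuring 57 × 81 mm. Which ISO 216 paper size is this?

C8 (57 × 81 mm)

Aspect ratio 81/57 ≈ 1.421 — close to the ISO √2 ≈ 1.414.
In the C-series (envelope sizes, between A and B): C8 = 57 × 81 mm.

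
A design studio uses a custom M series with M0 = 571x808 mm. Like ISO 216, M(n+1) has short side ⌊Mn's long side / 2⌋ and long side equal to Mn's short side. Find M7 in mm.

50 × 71 mm

M1 = 404 × 571 mm (from M0 by 1 halving).
M2: ⌊571/2⌋ × 404 = 285 × 404 mm
M3: ⌊404/2⌋ × 285 = 202 × 285 mm
M4: ⌊285/2⌋ × 202 = 142 × 202 mm
M5: ⌊202/2⌋ × 142 = 101 × 142 mm
M6: ⌊142/2⌋ × 101 = 71 × 101 mm
M7: ⌊101/2⌋ × 71 = 50 × 71 mm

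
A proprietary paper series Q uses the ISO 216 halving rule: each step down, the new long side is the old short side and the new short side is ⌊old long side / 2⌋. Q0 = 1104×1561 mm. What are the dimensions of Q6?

138 × 195 mm

Q1: ⌊1561/2⌋ × 1104 = 780 × 1104 mm
Q2: ⌊1104/2⌋ × 780 = 552 × 780 mm
Q3: ⌊780/2⌋ × 552 = 390 × 552 mm
Q4: ⌊552/2⌋ × 390 = 276 × 390 mm
Q5: ⌊390/2⌋ × 276 = 195 × 276 mm
Q6: ⌊276/2⌋ × 195 = 138 × 195 mm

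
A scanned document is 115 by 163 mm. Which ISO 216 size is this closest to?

Aspect ratio 163/115 ≈ 1.417 — close to the ISO √2 ≈ 1.414.
In the C-series (envelope sizes, between A and B): C6 = 114 × 162 mm.
Off by 2 mm total — nearest standard size.

C6 (114 × 162 mm)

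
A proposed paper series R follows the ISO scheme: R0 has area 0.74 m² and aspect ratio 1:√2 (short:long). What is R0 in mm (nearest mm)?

Let the short side be w mm. Then w · w√2 = 0.74 m² = 740,000 mm².
w² = 740,000/√2, so w ≈ 723.4 mm; long side = w√2 ≈ 1023.0 mm.

723 × 1023 mm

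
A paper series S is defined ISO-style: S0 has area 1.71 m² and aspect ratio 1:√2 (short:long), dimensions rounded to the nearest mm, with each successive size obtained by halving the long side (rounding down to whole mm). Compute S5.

Let S0's short side be w mm. w · w√2 = 1.71 m² = 1,710,000 mm², so w ≈ 1099.6 mm and w√2 ≈ 1555.1 mm → S0 = 1100 × 1555 mm.
S1: ⌊1555/2⌋ × 1100 = 777 × 1100 mm
S2: ⌊1100/2⌋ × 777 = 550 × 777 mm
S3: ⌊777/2⌋ × 550 = 388 × 550 mm
S4: ⌊550/2⌋ × 388 = 275 × 388 mm
S5: ⌊388/2⌋ × 275 = 194 × 275 mm

194 × 275 mm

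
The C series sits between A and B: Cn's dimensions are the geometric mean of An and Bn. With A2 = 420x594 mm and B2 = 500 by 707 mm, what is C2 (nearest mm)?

458 × 648 mm

Short side: √(420 · 500) = √210000 ≈ 458.3 → 458 mm
Long side: √(594 · 707) = √419958 ≈ 648.0 → 648 mm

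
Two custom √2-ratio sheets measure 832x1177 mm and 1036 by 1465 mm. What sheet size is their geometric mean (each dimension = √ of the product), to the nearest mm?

Short side: √(832 · 1036) = √861952 ≈ 928.4 → 928 mm
Long side: √(1177 · 1465) = √1724305 ≈ 1313.1 → 1313 mm

928 × 1313 mm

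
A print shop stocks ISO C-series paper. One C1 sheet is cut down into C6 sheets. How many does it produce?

Each ISO step halves the sheet: 1 × C1 → 2 × C2 → 4 × C3 → 8 × C4 → …
From C1 to C6 is 5 halving steps: 2^5 = 32.

32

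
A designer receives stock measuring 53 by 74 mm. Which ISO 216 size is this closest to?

Aspect ratio 74/53 ≈ 1.396 (ISO target is √2 ≈ 1.414).
In the A-series (A0 area = 1 m²): A8 = 52 × 74 mm.
Off by 1 mm total — nearest standard size.

A8 (52 × 74 mm)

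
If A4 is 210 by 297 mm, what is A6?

A5: ⌊297/2⌋ × 210 = 148 × 210 mm
A6: ⌊210/2⌋ × 148 = 105 × 148 mm

105 × 148 mm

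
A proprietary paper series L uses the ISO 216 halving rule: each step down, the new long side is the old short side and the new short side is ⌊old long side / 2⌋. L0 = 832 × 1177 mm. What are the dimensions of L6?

104 × 147 mm

L1: ⌊1177/2⌋ × 832 = 588 × 832 mm
L2: ⌊832/2⌋ × 588 = 416 × 588 mm
L3: ⌊588/2⌋ × 416 = 294 × 416 mm
L4: ⌊416/2⌋ × 294 = 208 × 294 mm
L5: ⌊294/2⌋ × 208 = 147 × 208 mm
L6: ⌊208/2⌋ × 147 = 104 × 147 mm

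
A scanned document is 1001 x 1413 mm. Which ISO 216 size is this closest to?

Aspect ratio 1413/1001 ≈ 1.412 — close to the ISO √2 ≈ 1.414.
In the B-series (B0 = 1000 × 1414 mm): B0 = 1000 × 1414 mm.
Off by 2 mm total — nearest standard size.

B0 (1000 × 1414 mm)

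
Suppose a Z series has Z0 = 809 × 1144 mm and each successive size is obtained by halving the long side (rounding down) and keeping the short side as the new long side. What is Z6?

101 × 143 mm

Z1: ⌊1144/2⌋ × 809 = 572 × 809 mm
Z2: ⌊809/2⌋ × 572 = 404 × 572 mm
Z3: ⌊572/2⌋ × 404 = 286 × 404 mm
Z4: ⌊404/2⌋ × 286 = 202 × 286 mm
Z5: ⌊286/2⌋ × 202 = 143 × 202 mm
Z6: ⌊202/2⌋ × 143 = 101 × 143 mm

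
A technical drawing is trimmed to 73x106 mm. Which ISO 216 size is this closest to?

Aspect ratio 106/73 ≈ 1.452 (ISO target is √2 ≈ 1.414).
In the A-series (A0 area = 1 m²): A7 = 74 × 105 mm.
Off by 2 mm total — nearest standard size.

A7 (74 × 105 mm)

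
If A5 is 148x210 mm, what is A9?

A6: ⌊210/2⌋ × 148 = 105 × 148 mm
A7: ⌊148/2⌋ × 105 = 74 × 105 mm
A8: ⌊105/2⌋ × 74 = 52 × 74 mm
A9: ⌊74/2⌋ × 52 = 37 × 52 mm

37 × 52 mm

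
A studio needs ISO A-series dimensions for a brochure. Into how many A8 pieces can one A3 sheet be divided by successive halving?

Each ISO step halves the sheet: 1 × A3 → 2 × A4 → 4 × A5 → 8 × A6 → …
From A3 to A8 is 5 halving steps: 2^5 = 32.

32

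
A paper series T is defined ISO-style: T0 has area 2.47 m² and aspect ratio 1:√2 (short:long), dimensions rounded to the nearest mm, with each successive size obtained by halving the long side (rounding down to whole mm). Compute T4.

Let T0's short side be w mm. w · w√2 = 2.47 m² = 2,470,000 mm², so w ≈ 1321.6 mm and w√2 ≈ 1869.0 mm → T0 = 1322 × 1869 mm.
T1: ⌊1869/2⌋ × 1322 = 934 × 1322 mm
T2: ⌊1322/2⌋ × 934 = 661 × 934 mm
T3: ⌊934/2⌋ × 661 = 467 × 661 mm
T4: ⌊661/2⌋ × 467 = 330 × 467 mm

330 × 467 mm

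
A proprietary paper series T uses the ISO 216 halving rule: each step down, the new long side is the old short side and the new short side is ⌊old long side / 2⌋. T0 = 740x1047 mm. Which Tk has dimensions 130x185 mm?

T0: 740 × 1047 mm
T1: 523 × 740 mm
T2: 370 × 523 mm
T3: 261 × 370 mm
T4: 185 × 261 mm
T5: 130 × 185 mm
T6: 92 × 130 mm
→ matches T5.

T5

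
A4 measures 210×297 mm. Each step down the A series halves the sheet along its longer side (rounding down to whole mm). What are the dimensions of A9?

A5: ⌊297/2⌋ × 210 = 148 × 210 mm
A6: ⌊210/2⌋ × 148 = 105 × 148 mm
A7: ⌊148/2⌋ × 105 = 74 × 105 mm
A8: ⌊105/2⌋ × 74 = 52 × 74 mm
A9: ⌊74/2⌋ × 52 = 37 × 52 mm

37 × 52 mm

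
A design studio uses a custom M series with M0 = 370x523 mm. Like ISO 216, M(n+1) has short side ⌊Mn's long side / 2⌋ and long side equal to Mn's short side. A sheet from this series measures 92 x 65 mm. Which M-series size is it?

M0: 370 × 523 mm
M1: 261 × 370 mm
M2: 185 × 261 mm
M3: 130 × 185 mm
M4: 92 × 130 mm
M5: 65 × 92 mm
M6: 46 × 65 mm
→ matches M5.

M5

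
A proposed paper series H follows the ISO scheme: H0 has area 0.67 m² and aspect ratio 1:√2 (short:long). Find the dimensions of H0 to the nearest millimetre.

688 × 973 mm

Let the short side be w mm. Then w · w√2 = 0.67 m² = 670,000 mm².
w² = 670,000/√2, so w ≈ 688.3 mm; long side = w√2 ≈ 973.4 mm.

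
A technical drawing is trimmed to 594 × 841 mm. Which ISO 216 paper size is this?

A1 (594 × 841 mm)

Aspect ratio 841/594 ≈ 1.416 — close to the ISO √2 ≈ 1.414.
In the A-series (A0 area = 1 m²): A1 = 594 × 841 mm.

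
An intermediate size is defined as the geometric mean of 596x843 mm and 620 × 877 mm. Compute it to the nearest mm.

608 × 860 mm

Short side: √(596 · 620) = √369520 ≈ 607.9 → 608 mm
Long side: √(843 · 877) = √739311 ≈ 859.8 → 860 mm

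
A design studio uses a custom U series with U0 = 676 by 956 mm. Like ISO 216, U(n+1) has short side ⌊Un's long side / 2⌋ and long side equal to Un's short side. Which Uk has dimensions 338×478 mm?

U0: 676 × 956 mm
U1: 478 × 676 mm
U2: 338 × 478 mm
U3: 239 × 338 mm
→ matches U2.

U2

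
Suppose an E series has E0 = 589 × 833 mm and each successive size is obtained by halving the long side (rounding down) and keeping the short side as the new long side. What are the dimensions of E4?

147 × 208 mm

E1: ⌊833/2⌋ × 589 = 416 × 589 mm
E2: ⌊589/2⌋ × 416 = 294 × 416 mm
E3: ⌊416/2⌋ × 294 = 208 × 294 mm
E4: ⌊294/2⌋ × 208 = 147 × 208 mm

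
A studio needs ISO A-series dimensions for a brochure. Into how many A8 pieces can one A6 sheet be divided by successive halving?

4

Each ISO step halves the sheet: 1 × A6 → 2 × A7 → 4 × A8
From A6 to A8 is 2 halving steps: 2^2 = 4.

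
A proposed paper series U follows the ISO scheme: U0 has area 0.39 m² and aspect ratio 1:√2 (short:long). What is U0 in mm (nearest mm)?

Let the short side be w mm. Then w · w√2 = 0.39 m² = 390,000 mm².
w² = 390,000/√2, so w ≈ 525.1 mm; long side = w√2 ≈ 742.7 mm.

525 × 743 mm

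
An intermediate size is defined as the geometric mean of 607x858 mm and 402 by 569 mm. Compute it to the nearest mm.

Short side: √(607 · 402) = √244014 ≈ 494.0 → 494 mm
Long side: √(858 · 569) = √488202 ≈ 698.7 → 699 mm

494 × 699 mm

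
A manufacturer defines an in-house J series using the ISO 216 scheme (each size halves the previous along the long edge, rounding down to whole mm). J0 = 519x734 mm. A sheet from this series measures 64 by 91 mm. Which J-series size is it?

J0: 519 × 734 mm
J1: 367 × 519 mm
J2: 259 × 367 mm
J3: 183 × 259 mm
J4: 129 × 183 mm
J5: 91 × 129 mm
J6: 64 × 91 mm
J7: 45 × 64 mm
→ matches J6.

J6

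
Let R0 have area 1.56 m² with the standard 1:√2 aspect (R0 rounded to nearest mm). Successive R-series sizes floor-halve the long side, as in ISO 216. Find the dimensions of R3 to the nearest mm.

371 × 525 mm

Let R0's short side be w mm. w · w√2 = 1.56 m² = 1,560,000 mm², so w ≈ 1050.3 mm and w√2 ≈ 1485.3 mm → R0 = 1050 × 1485 mm.
R1: ⌊1485/2⌋ × 1050 = 742 × 1050 mm
R2: ⌊1050/2⌋ × 742 = 525 × 742 mm
R3: ⌊742/2⌋ × 525 = 371 × 525 mm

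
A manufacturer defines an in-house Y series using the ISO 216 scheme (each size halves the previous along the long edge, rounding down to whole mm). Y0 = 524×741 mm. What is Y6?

65 × 92 mm

Y1: ⌊741/2⌋ × 524 = 370 × 524 mm
Y2: ⌊524/2⌋ × 370 = 262 × 370 mm
Y3: ⌊370/2⌋ × 262 = 185 × 262 mm
Y4: ⌊262/2⌋ × 185 = 131 × 185 mm
Y5: ⌊185/2⌋ × 131 = 92 × 131 mm
Y6: ⌊131/2⌋ × 92 = 65 × 92 mm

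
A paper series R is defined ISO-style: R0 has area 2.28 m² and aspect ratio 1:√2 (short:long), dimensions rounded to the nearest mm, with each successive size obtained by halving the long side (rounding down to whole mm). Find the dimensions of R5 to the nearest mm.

Let R0's short side be w mm. w · w√2 = 2.28 m² = 2,280,000 mm², so w ≈ 1269.7 mm and w√2 ≈ 1795.7 mm → R0 = 1270 × 1796 mm.
R1: ⌊1796/2⌋ × 1270 = 898 × 1270 mm
R2: ⌊1270/2⌋ × 898 = 635 × 898 mm
R3: ⌊898/2⌋ × 635 = 449 × 635 mm
R4: ⌊635/2⌋ × 449 = 317 × 449 mm
R5: ⌊449/2⌋ × 317 = 224 × 317 mm

224 × 317 mm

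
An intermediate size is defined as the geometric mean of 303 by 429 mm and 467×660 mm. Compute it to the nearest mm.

376 × 532 mm

Short side: √(303 · 467) = √141501 ≈ 376.2 → 376 mm
Long side: √(429 · 660) = √283140 ≈ 532.1 → 532 mm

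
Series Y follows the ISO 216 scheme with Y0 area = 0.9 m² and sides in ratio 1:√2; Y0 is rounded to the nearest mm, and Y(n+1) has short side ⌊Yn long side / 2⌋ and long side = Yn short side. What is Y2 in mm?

399 × 564 mm

Let Y0's short side be w mm. w · w√2 = 0.9 m² = 900,000 mm², so w ≈ 797.7 mm and w√2 ≈ 1128.2 mm → Y0 = 798 × 1128 mm.
Y1: ⌊1128/2⌋ × 798 = 564 × 798 mm
Y2: ⌊798/2⌋ × 564 = 399 × 564 mm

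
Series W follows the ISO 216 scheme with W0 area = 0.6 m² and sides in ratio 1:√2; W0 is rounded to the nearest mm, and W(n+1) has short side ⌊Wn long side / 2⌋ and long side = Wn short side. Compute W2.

325 × 460 mm

Let W0's short side be w mm. w · w√2 = 0.6 m² = 600,000 mm², so w ≈ 651.4 mm and w√2 ≈ 921.2 mm → W0 = 651 × 921 mm.
W1: ⌊921/2⌋ × 651 = 460 × 651 mm
W2: ⌊651/2⌋ × 460 = 325 × 460 mm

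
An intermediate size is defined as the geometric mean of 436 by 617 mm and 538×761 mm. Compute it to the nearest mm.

Short side: √(436 · 538) = √234568 ≈ 484.3 → 484 mm
Long side: √(617 · 761) = √469537 ≈ 685.2 → 685 mm

484 × 685 mm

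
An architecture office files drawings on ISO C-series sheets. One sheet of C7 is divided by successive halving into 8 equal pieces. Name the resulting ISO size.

C10

8 = 2^3, so 3 halving steps.
C7 → C8 → … → C10 after 3 steps.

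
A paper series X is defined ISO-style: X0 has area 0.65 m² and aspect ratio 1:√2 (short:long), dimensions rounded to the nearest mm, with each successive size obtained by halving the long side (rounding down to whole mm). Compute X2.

Let X0's short side be w mm. w · w√2 = 0.65 m² = 650,000 mm², so w ≈ 678.0 mm and w√2 ≈ 958.8 mm → X0 = 678 × 959 mm.
X1: ⌊959/2⌋ × 678 = 479 × 678 mm
X2: ⌊678/2⌋ × 479 = 339 × 479 mm

339 × 479 mm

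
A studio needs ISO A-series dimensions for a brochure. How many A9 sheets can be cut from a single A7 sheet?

Each ISO step halves the sheet: 1 × A7 → 2 × A8 → 4 × A9
From A7 to A9 is 2 halving steps: 2^2 = 4.

4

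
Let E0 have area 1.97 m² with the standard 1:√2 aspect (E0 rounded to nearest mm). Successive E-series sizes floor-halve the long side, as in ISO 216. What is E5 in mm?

Let E0's short side be w mm. w · w√2 = 1.97 m² = 1,970,000 mm², so w ≈ 1180.3 mm and w√2 ≈ 1669.1 mm → E0 = 1180 × 1669 mm.
E1: ⌊1669/2⌋ × 1180 = 834 × 1180 mm
E2: ⌊1180/2⌋ × 834 = 590 × 834 mm
E3: ⌊834/2⌋ × 590 = 417 × 590 mm
E4: ⌊590/2⌋ × 417 = 295 × 417 mm
E5: ⌊417/2⌋ × 295 = 208 × 295 mm

208 × 295 mm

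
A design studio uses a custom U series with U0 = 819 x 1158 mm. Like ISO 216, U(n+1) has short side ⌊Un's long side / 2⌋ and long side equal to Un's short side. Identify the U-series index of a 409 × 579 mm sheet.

U2

U0: 819 × 1158 mm
U1: 579 × 819 mm
U2: 409 × 579 mm
U3: 289 × 409 mm
→ matches U2.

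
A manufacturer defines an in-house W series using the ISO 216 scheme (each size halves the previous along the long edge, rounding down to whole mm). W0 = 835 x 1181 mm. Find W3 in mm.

295 × 417 mm

W1 = 590 × 835 mm (from W0 by 1 halving).
W2: ⌊835/2⌋ × 590 = 417 × 590 mm
W3: ⌊590/2⌋ × 417 = 295 × 417 mm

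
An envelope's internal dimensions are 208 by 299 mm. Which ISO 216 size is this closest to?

Aspect ratio 299/208 ≈ 1.438 (ISO target is √2 ≈ 1.414).
In the A-series (A0 area = 1 m²): A4 = 210 × 297 mm.
Off by 4 mm total — nearest standard size.

A4 (210 × 297 mm)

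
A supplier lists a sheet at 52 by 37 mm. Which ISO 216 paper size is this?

A9 (37 × 52 mm)

Aspect ratio 52/37 ≈ 1.405 — close to the ISO √2 ≈ 1.414.
In the A-series (A0 area = 1 m²): A9 = 37 × 52 mm.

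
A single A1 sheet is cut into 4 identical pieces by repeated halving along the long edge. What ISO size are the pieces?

4 = 2^2, so 2 halving steps.
A1 → A2 → … → A3 after 2 steps.

A3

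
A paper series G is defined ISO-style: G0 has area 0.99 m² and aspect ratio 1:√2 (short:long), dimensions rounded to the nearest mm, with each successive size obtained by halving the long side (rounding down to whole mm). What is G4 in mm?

Let G0's short side be w mm. w · w√2 = 0.99 m² = 990,000 mm², so w ≈ 836.7 mm and w√2 ≈ 1183.2 mm → G0 = 837 × 1183 mm.
G1: ⌊1183/2⌋ × 837 = 591 × 837 mm
G2: ⌊837/2⌋ × 591 = 418 × 591 mm
G3: ⌊591/2⌋ × 418 = 295 × 418 mm
G4: ⌊418/2⌋ × 295 = 209 × 295 mm

209 × 295 mm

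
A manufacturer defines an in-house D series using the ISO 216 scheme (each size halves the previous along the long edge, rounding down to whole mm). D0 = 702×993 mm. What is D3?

D1: ⌊993/2⌋ × 702 = 496 × 702 mm
D2: ⌊702/2⌋ × 496 = 351 × 496 mm
D3: ⌊496/2⌋ × 351 = 248 × 351 mm

248 × 351 mm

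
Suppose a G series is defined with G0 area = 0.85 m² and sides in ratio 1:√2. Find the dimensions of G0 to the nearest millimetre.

775 × 1096 mm

Let the short side be w mm. Then w · w√2 = 0.85 m² = 850,000 mm².
w² = 850,000/√2, so w ≈ 775.3 mm; long side = w√2 ≈ 1096.4 mm.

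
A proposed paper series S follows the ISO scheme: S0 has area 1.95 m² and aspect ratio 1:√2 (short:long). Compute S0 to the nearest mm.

1174 × 1661 mm

Let the short side be w mm. Then w · w√2 = 1.95 m² = 1,950,000 mm².
w² = 1,950,000/√2, so w ≈ 1174.2 mm; long side = w√2 ≈ 1660.6 mm.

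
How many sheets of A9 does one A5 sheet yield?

16

Each ISO step halves the sheet: 1 × A5 → 2 × A6 → 4 × A7 → 8 × A8 → …
From A5 to A9 is 4 halving steps: 2^4 = 16.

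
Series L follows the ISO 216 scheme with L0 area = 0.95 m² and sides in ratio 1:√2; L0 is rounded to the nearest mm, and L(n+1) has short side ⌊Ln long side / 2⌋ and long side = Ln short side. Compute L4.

Let L0's short side be w mm. w · w√2 = 0.95 m² = 950,000 mm², so w ≈ 819.6 mm and w√2 ≈ 1159.1 mm → L0 = 820 × 1159 mm.
L1: ⌊1159/2⌋ × 820 = 579 × 820 mm
L2: ⌊820/2⌋ × 579 = 410 × 579 mm
L3: ⌊579/2⌋ × 410 = 289 × 410 mm
L4: ⌊410/2⌋ × 289 = 205 × 289 mm

205 × 289 mm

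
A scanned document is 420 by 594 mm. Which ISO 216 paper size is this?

A2 (420 × 594 mm)

Aspect ratio 594/420 ≈ 1.414 — close to the ISO √2 ≈ 1.414.
In the A-series (A0 area = 1 m²): A2 = 420 × 594 mm.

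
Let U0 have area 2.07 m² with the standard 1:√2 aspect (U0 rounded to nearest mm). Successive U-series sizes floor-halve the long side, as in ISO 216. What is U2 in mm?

605 × 855 mm

Let U0's short side be w mm. w · w√2 = 2.07 m² = 2,070,000 mm², so w ≈ 1209.8 mm and w√2 ≈ 1711.0 mm → U0 = 1210 × 1711 mm.
U1: ⌊1711/2⌋ × 1210 = 855 × 1210 mm
U2: ⌊1210/2⌋ × 855 = 605 × 855 mm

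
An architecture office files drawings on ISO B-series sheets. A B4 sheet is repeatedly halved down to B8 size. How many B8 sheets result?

16

Each ISO step halves the sheet: 1 × B4 → 2 × B5 → 4 × B6 → 8 × B7 → …
From B4 to B8 is 4 halving steps: 2^4 = 16.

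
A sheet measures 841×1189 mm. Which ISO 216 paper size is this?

Aspect ratio 1189/841 ≈ 1.414 — close to the ISO √2 ≈ 1.414.
In the A-series (A0 area = 1 m²): A0 = 841 × 1189 mm.

A0 (841 × 1189 mm)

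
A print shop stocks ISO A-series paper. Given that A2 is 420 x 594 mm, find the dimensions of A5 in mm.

148 × 210 mm

A3: ⌊594/2⌋ × 420 = 297 × 420 mm
A4: ⌊420/2⌋ × 297 = 210 × 297 mm
A5: ⌊297/2⌋ × 210 = 148 × 210 mm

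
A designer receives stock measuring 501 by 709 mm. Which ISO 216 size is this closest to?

B2 (500 × 707 mm)

Aspect ratio 709/501 ≈ 1.415 — close to the ISO √2 ≈ 1.414.
In the B-series (B0 = 1000 × 1414 mm): B2 = 500 × 707 mm.
Off by 3 mm total — nearest standard size.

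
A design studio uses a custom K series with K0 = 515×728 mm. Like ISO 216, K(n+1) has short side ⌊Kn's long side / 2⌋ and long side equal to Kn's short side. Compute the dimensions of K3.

K1 = 364 × 515 mm (from K0 by 1 halving).
K2: ⌊515/2⌋ × 364 = 257 × 364 mm
K3: ⌊364/2⌋ × 257 = 182 × 257 mm

182 × 257 mm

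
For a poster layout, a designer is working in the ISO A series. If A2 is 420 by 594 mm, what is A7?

A3: ⌊594/2⌋ × 420 = 297 × 420 mm
A4: ⌊420/2⌋ × 297 = 210 × 297 mm
A5: ⌊297/2⌋ × 210 = 148 × 210 mm
A6: ⌊210/2⌋ × 148 = 105 × 148 mm
A7: ⌊148/2⌋ × 105 = 74 × 105 mm

74 × 105 mm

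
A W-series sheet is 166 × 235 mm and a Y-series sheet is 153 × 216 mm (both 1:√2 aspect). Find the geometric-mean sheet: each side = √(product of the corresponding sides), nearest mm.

Short side: √(166 · 153) = √25398 ≈ 159.4 → 159 mm
Long side: √(235 · 216) = √50760 ≈ 225.3 → 225 mm

159 × 225 mm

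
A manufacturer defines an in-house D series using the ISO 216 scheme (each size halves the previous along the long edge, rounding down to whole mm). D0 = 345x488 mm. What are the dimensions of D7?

D1 = 244 × 345 mm (from D0 by 1 halving).
D2: ⌊345/2⌋ × 244 = 172 × 244 mm
D3: ⌊244/2⌋ × 172 = 122 × 172 mm
D4: ⌊172/2⌋ × 122 = 86 × 122 mm
D5: ⌊122/2⌋ × 86 = 61 × 86 mm
D6: ⌊86/2⌋ × 61 = 43 × 61 mm
D7: ⌊61/2⌋ × 43 = 30 × 43 mm

30 × 43 mm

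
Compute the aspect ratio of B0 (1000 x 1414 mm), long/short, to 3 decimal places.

1414 / 1000 = 1.414
Matches √2 ≈ 1.414 — the ISO 216 defining ratio.

1.414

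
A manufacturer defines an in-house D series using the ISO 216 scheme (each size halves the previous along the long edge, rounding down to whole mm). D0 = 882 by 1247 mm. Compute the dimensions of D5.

D1: ⌊1247/2⌋ × 882 = 623 × 882 mm
D2: ⌊882/2⌋ × 623 = 441 × 623 mm
D3: ⌊623/2⌋ × 441 = 311 × 441 mm
D4: ⌊441/2⌋ × 311 = 220 × 311 mm
D5: ⌊311/2⌋ × 220 = 155 × 220 mm

155 × 220 mm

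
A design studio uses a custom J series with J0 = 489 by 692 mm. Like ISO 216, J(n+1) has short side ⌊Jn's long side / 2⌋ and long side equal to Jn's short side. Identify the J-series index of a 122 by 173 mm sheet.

J0: 489 × 692 mm
J1: 346 × 489 mm
J2: 244 × 346 mm
J3: 173 × 244 mm
J4: 122 × 173 mm
J5: 86 × 122 mm
→ matches J4.

J4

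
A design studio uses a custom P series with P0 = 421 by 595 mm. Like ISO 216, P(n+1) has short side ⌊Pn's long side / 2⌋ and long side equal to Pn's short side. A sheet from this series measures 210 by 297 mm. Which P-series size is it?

P2

P0: 421 × 595 mm
P1: 297 × 421 mm
P2: 210 × 297 mm
P3: 148 × 210 mm
→ matches P2.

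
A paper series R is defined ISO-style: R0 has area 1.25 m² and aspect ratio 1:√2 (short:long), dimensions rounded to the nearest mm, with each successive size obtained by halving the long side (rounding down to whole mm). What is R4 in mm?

Let R0's short side be w mm. w · w√2 = 1.25 m² = 1,250,000 mm², so w ≈ 940.2 mm and w√2 ≈ 1329.6 mm → R0 = 940 × 1330 mm.
R1: ⌊1330/2⌋ × 940 = 665 × 940 mm
R2: ⌊940/2⌋ × 665 = 470 × 665 mm
R3: ⌊665/2⌋ × 470 = 332 × 470 mm
R4: ⌊470/2⌋ × 332 = 235 × 332 mm

235 × 332 mm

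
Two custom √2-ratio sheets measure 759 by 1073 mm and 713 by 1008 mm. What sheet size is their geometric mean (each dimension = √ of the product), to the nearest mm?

Short side: √(759 · 713) = √541167 ≈ 735.6 → 736 mm
Long side: √(1073 · 1008) = √1081584 ≈ 1040.0 → 1040 mm

736 × 1040 mm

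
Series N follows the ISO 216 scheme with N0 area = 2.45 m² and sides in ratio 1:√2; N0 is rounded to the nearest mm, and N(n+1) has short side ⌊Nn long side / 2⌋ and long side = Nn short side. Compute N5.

232 × 329 mm

Let N0's short side be w mm. w · w√2 = 2.45 m² = 2,450,000 mm², so w ≈ 1316.2 mm and w√2 ≈ 1861.4 mm → N0 = 1316 × 1861 mm.
N1: ⌊1861/2⌋ × 1316 = 930 × 1316 mm
N2: ⌊1316/2⌋ × 930 = 658 × 930 mm
N3: ⌊930/2⌋ × 658 = 465 × 658 mm
N4: ⌊658/2⌋ × 465 = 329 × 465 mm
N5: ⌊465/2⌋ × 329 = 232 × 329 mm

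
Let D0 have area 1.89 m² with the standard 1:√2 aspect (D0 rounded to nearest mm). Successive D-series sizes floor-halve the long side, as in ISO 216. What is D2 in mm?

Let D0's short side be w mm. w · w√2 = 1.89 m² = 1,890,000 mm², so w ≈ 1156.0 mm and w√2 ≈ 1634.9 mm → D0 = 1156 × 1635 mm.
D1: ⌊1635/2⌋ × 1156 = 817 × 1156 mm
D2: ⌊1156/2⌋ × 817 = 578 × 817 mm

578 × 817 mm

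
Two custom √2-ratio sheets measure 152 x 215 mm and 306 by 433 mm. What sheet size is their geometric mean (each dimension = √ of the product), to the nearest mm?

216 × 305 mm

Short side: √(152 · 306) = √46512 ≈ 215.7 → 216 mm
Long side: √(215 · 433) = √93095 ≈ 305.1 → 305 mm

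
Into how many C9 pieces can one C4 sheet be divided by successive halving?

Each ISO step halves the sheet: 1 × C4 → 2 × C5 → 4 × C6 → 8 × C7 → …
From C4 to C9 is 5 halving steps: 2^5 = 32.

32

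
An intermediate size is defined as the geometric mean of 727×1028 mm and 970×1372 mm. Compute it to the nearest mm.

840 × 1188 mm

Short side: √(727 · 970) = √705190 ≈ 839.8 → 840 mm
Long side: √(1028 · 1372) = √1410416 ≈ 1187.6 → 1188 mm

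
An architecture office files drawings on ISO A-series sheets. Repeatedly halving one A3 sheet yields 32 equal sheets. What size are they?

32 = 2^5, so 5 halving steps.
A3 → A4 → … → A8 after 5 steps.

A8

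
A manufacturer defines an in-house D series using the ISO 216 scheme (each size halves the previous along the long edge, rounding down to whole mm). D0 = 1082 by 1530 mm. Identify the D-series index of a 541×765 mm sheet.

D2

D0: 1082 × 1530 mm
D1: 765 × 1082 mm
D2: 541 × 765 mm
D3: 382 × 541 mm
→ matches D2.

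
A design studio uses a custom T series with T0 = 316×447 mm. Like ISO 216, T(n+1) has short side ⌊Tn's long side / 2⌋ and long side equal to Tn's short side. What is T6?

39 × 55 mm

T1: ⌊447/2⌋ × 316 = 223 × 316 mm
T2: ⌊316/2⌋ × 223 = 158 × 223 mm
T3: ⌊223/2⌋ × 158 = 111 × 158 mm
T4: ⌊158/2⌋ × 111 = 79 × 111 mm
T5: ⌊111/2⌋ × 79 = 55 × 79 mm
T6: ⌊79/2⌋ × 55 = 39 × 55 mm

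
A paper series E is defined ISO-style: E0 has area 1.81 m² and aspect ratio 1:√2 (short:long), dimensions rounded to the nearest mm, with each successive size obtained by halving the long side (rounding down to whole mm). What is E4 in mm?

Let E0's short side be w mm. w · w√2 = 1.81 m² = 1,810,000 mm², so w ≈ 1131.3 mm and w√2 ≈ 1599.9 mm → E0 = 1131 × 1600 mm.
E1: ⌊1600/2⌋ × 1131 = 800 × 1131 mm
E2: ⌊1131/2⌋ × 800 = 565 × 800 mm
E3: ⌊800/2⌋ × 565 = 400 × 565 mm
E4: ⌊565/2⌋ × 400 = 282 × 400 mm

282 × 400 mm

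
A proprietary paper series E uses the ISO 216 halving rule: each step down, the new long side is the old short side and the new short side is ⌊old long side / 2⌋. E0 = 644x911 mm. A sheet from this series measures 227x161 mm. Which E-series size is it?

E4

E0: 644 × 911 mm
E1: 455 × 644 mm
E2: 322 × 455 mm
E3: 227 × 322 mm
E4: 161 × 227 mm
E5: 113 × 161 mm
→ matches E4.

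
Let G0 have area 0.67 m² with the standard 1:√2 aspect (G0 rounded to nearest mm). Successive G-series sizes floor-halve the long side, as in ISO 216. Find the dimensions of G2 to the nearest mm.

344 × 486 mm

Let G0's short side be w mm. w · w√2 = 0.67 m² = 670,000 mm², so w ≈ 688.3 mm and w√2 ≈ 973.4 mm → G0 = 688 × 973 mm.
G1: ⌊973/2⌋ × 688 = 486 × 688 mm
G2: ⌊688/2⌋ × 486 = 344 × 486 mm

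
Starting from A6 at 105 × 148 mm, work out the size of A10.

A7: ⌊148/2⌋ × 105 = 74 × 105 mm
A8: ⌊105/2⌋ × 74 = 52 × 74 mm
A9: ⌊74/2⌋ × 52 = 37 × 52 mm
A10: ⌊52/2⌋ × 37 = 26 × 37 mm

26 × 37 mm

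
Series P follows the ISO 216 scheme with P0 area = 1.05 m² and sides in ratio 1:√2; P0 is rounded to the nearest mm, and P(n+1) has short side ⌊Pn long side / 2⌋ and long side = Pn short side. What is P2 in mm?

Let P0's short side be w mm. w · w√2 = 1.05 m² = 1,050,000 mm², so w ≈ 861.7 mm and w√2 ≈ 1218.6 mm → P0 = 862 × 1219 mm.
P1: ⌊1219/2⌋ × 862 = 609 × 862 mm
P2: ⌊862/2⌋ × 609 = 431 × 609 mm

431 × 609 mm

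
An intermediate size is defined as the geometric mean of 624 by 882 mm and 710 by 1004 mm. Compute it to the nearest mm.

Short side: √(624 · 710) = √443040 ≈ 665.6 → 666 mm
Long side: √(882 · 1004) = √885528 ≈ 941.0 → 941 mm

666 × 941 mm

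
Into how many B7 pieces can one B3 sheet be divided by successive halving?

16

Each ISO step halves the sheet: 1 × B3 → 2 × B4 → 4 × B5 → 8 × B6 → …
From B3 to B7 is 4 halving steps: 2^4 = 16.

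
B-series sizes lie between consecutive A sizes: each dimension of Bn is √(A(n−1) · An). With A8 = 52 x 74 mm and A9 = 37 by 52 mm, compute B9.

Short side: √(52 · 37) = √1924 ≈ 43.9 → 44 mm
Long side: √(74 · 52) = √3848 ≈ 62.0 → 62 mm

44 × 62 mm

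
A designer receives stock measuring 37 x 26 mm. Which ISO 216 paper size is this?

A10 (26 × 37 mm)

Aspect ratio 37/26 ≈ 1.423 — close to the ISO √2 ≈ 1.414.
In the A-series (A0 area = 1 m²): A10 = 26 × 37 mm.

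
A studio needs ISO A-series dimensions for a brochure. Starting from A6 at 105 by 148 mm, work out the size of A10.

A7: ⌊148/2⌋ × 105 = 74 × 105 mm
A8: ⌊105/2⌋ × 74 = 52 × 74 mm
A9: ⌊74/2⌋ × 52 = 37 × 52 mm
A10: ⌊52/2⌋ × 37 = 26 × 37 mm

26 × 37 mm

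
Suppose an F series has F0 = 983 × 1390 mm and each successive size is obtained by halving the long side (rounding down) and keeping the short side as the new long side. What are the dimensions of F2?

491 × 695 mm

F1: ⌊1390/2⌋ × 983 = 695 × 983 mm
F2: ⌊983/2⌋ × 695 = 491 × 695 mm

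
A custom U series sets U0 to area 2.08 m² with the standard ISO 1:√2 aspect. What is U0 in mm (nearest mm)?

1213 × 1715 mm

Let the short side be w mm. Then w · w√2 = 2.08 m² = 2,080,000 mm².
w² = 2,080,000/√2, so w ≈ 1212.8 mm; long side = w√2 ≈ 1715.1 mm.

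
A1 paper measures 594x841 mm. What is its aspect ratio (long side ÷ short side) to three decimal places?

841 / 594 = 1.416
ISO 216 targets √2 ≈ 1.414; the +0.002 deviation is from mm rounding.

1.416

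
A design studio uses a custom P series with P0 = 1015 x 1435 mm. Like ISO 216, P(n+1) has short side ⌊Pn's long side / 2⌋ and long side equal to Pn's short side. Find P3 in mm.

P1: ⌊1435/2⌋ × 1015 = 717 × 1015 mm
P2: ⌊1015/2⌋ × 717 = 507 × 717 mm
P3: ⌊717/2⌋ × 507 = 358 × 507 mm

358 × 507 mm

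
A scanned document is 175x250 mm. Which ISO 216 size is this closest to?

Aspect ratio 250/175 ≈ 1.429 — close to the ISO √2 ≈ 1.414.
In the B-series (B0 = 1000 × 1414 mm): B5 = 176 × 250 mm.
Off by 1 mm total — nearest standard size.

B5 (176 × 250 mm)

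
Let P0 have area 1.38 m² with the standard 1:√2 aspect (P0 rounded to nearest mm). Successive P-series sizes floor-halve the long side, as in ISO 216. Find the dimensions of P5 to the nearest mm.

174 × 247 mm

Let P0's short side be w mm. w · w√2 = 1.38 m² = 1,380,000 mm², so w ≈ 987.8 mm and w√2 ≈ 1397.0 mm → P0 = 988 × 1397 mm.
P1: ⌊1397/2⌋ × 988 = 698 × 988 mm
P2: ⌊988/2⌋ × 698 = 494 × 698 mm
P3: ⌊698/2⌋ × 494 = 349 × 494 mm
P4: ⌊494/2⌋ × 349 = 247 × 349 mm
P5: ⌊349/2⌋ × 247 = 174 × 247 mm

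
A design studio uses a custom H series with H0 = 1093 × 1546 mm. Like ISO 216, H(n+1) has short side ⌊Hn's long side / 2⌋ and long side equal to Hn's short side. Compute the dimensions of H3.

386 × 546 mm

H1: ⌊1546/2⌋ × 1093 = 773 × 1093 mm
H2: ⌊1093/2⌋ × 773 = 546 × 773 mm
H3: ⌊773/2⌋ × 546 = 386 × 546 mm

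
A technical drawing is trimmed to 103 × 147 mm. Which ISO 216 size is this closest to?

Aspect ratio 147/103 ≈ 1.427 — close to the ISO √2 ≈ 1.414.
In the A-series (A0 area = 1 m²): A6 = 105 × 148 mm.
Off by 3 mm total — nearest standard size.

A6 (105 × 148 mm)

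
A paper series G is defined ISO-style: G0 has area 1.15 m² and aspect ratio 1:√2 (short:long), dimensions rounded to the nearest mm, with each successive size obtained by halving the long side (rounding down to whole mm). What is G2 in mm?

Let G0's short side be w mm. w · w√2 = 1.15 m² = 1,150,000 mm², so w ≈ 901.8 mm and w√2 ≈ 1275.3 mm → G0 = 902 × 1275 mm.
G1: ⌊1275/2⌋ × 902 = 637 × 902 mm
G2: ⌊902/2⌋ × 637 = 451 × 637 mm

451 × 637 mm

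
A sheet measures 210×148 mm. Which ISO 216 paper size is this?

Aspect ratio 210/148 ≈ 1.419 — close to the ISO √2 ≈ 1.414.
In the A-series (A0 area = 1 m²): A5 = 148 × 210 mm.

A5 (148 × 210 mm)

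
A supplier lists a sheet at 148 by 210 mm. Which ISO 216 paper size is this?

A5 (148 × 210 mm)

Aspect ratio 210/148 ≈ 1.419 — close to the ISO √2 ≈ 1.414.
In the A-series (A0 area = 1 m²): A5 = 148 × 210 mm.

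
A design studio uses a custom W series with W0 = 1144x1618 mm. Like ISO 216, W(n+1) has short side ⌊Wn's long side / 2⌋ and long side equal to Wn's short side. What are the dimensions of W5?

W1: ⌊1618/2⌋ × 1144 = 809 × 1144 mm
W2: ⌊1144/2⌋ × 809 = 572 × 809 mm
W3: ⌊809/2⌋ × 572 = 404 × 572 mm
W4: ⌊572/2⌋ × 404 = 286 × 404 mm
W5: ⌊404/2⌋ × 286 = 202 × 286 mm

202 × 286 mm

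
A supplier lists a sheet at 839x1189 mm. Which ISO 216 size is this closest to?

A0 (841 × 1189 mm)

Aspect ratio 1189/839 ≈ 1.417 — close to the ISO √2 ≈ 1.414.
In the A-series (A0 area = 1 m²): A0 = 841 × 1189 mm.
Off by 2 mm total — nearest standard size.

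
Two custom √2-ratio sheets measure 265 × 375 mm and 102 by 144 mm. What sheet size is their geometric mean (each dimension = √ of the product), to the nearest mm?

Short side: √(265 · 102) = √27030 ≈ 164.4 → 164 mm
Long side: √(375 · 144) = √54000 ≈ 232.4 → 232 mm

164 × 232 mm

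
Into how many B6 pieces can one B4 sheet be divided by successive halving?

4

B4 = 250 × 353 mm; B6 = 125 × 176 mm.
Each halving step doubles the count; 2 steps from B4 to B6.
2^2 = 4.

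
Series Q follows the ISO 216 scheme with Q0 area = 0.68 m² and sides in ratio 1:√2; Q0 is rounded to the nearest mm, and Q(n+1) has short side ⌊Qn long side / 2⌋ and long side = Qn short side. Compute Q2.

346 × 490 mm

Let Q0's short side be w mm. w · w√2 = 0.68 m² = 680,000 mm², so w ≈ 693.4 mm and w√2 ≈ 980.6 mm → Q0 = 693 × 981 mm.
Q1: ⌊981/2⌋ × 693 = 490 × 693 mm
Q2: ⌊693/2⌋ × 490 = 346 × 490 mm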